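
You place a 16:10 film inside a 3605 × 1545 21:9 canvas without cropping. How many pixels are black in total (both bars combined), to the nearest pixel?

16:10 is narrower than 21:9, so it spans the full height.
The film is 1545 × 16/10 ≈ 2472.0000 px wide.
Black = 3605 − 2472.0000 = 1133.0000 px.
That's 1133.0000 × 1545 ≈ 1750485 black pixels.

1750485 pixels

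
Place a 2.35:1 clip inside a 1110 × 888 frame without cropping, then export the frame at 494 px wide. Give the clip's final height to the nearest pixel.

Fitted into 1110×888, the clip spans the width; its height is 1110 / 2.350 ≈ 472.34 px.
Resizing to 494 px wide multiplies everything by 0.4450: 472.34 → 210.21 px.

210 px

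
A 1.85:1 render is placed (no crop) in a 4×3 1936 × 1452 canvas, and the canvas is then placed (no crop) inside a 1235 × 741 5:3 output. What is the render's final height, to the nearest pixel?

534 px

Inside the 1936×1452 canvas the render is width-limited at 1936.00 × 1046.49.
Second fit — the 4×3 canvas into 1235×741 spans the height: 988.00 × 741.00 (×0.5103 from 1936×1452).
Applying the same ×0.5103: 1046.49 → 534.05.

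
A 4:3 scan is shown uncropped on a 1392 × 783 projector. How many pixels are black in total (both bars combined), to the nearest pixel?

4:3 (1.333) < 16:9 (1.778), so the scan fills the height.
That makes the image 1044.0000 px wide (783 × 4/3).
Black = 1392 − 1044.0000 = 348.0000 px.
Across the 783-px span: 348.0000 × 783 ≈ 272484 px.

272484 pixels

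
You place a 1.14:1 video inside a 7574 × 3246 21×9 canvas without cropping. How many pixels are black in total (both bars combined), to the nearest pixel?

12573576 pixels

1.14:1 is narrower than 21×9, so it spans the full height.
Content width = 3246 × 1.140 ≈ 3700.4400 px.
7574 − 3700.4400 = 3873.5600 px of bars.
Across the 3246-px span: 3873.5600 × 3246 ≈ 12573576 px.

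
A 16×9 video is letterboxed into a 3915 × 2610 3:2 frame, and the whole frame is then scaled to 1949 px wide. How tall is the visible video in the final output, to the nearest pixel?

Fitted into 3915×2610, the video spans the width; its height is 3915 × 9/16 ≈ 2202.19 px.
Resizing to 1949 px wide multiplies everything by 0.4978: 2202.19 → 1096.31 px.

1096 px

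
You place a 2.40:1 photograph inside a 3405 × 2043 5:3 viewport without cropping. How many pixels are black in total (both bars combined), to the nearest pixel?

2.40:1 is wider than 5:3, so it spans the full width.
That makes the image 1418.7500 px tall (3405 / 2.400).
Leftover height: 2043 − 1418.7500 = 624.2500 px.
Across the 3405-px span: 624.2500 × 3405 ≈ 2125571 px.

2125571 pixels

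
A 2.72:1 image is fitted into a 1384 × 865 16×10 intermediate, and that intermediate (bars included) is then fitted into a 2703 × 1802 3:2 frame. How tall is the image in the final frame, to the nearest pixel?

2.72:1 in 1384×865: fills the width, so the image is 1384.00 × 508.82.
Second fit — the 16×10 canvas into 2703×1802 spans the width: 2703.00 × 1689.38 (×1.9530 from 1384×865).
Applying the same ×1.9530: 508.82 → 993.75.

994 px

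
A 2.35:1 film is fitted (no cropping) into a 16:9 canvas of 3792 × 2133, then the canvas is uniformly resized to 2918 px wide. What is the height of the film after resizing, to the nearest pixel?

1242 px

Fitted into 3792×2133, the film spans the width; its height is 3792 / 2.350 ≈ 1613.62 px.
Resizing to 2918 px wide multiplies everything by 0.7695: 1613.62 → 1241.70 px.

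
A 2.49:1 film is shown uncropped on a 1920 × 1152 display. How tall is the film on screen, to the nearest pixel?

2.49:1 is wider than 5:3, so it spans the full width.
Content height = 1920 / 2.490 ≈ 771.08 px.

771 px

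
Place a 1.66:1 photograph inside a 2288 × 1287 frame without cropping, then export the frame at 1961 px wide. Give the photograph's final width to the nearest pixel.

1831 px

In the 2288×1287 frame the photograph fills the height: width = 1287 × 1.660 ≈ 2136.42 px.
Scaling 2288 → 1961 is ×0.8571, so the width becomes 2136.42 × 0.8571 ≈ 1831.08 px.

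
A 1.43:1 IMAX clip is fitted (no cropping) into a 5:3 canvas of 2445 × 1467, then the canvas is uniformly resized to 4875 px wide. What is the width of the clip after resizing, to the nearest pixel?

4183 px

Fitted into 2445×1467, the clip spans the height; its width is 1467 × 1.430 ≈ 2097.81 px.
Scaling 2445 → 4875 is ×1.9939, so the width becomes 2097.81 × 1.9939 ≈ 4182.75 px.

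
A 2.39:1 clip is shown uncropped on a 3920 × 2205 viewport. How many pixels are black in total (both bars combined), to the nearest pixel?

Since 2.390 > 1.778, the clip is width-limited.
Content height = 3920 / 2.390 ≈ 1640.1674 px.
Leftover height: 2205 − 1640.1674 = 564.8326 px.
Bar area = 564.8326 × 3920 ≈ 2214144 px.

2214144 pixels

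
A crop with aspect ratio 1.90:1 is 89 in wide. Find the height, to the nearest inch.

47 in

Height = 89 / 1.900 = 46.84.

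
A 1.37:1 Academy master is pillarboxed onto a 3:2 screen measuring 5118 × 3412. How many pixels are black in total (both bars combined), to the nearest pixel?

Since 1.370 < 1.500, the master is height-limited.
The master is 3412 × 1.370 ≈ 4674.4400 px wide.
Black = 5118 − 4674.4400 = 443.5600 px.
That's 443.5600 × 3412 ≈ 1513427 black pixels.

1513427 pixels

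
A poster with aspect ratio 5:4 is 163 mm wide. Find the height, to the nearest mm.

At 5:4, 163 / 5 × 4 ≈ 130.40.

130 mm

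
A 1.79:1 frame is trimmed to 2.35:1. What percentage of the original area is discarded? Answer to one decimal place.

23.8%

The width stays; only height is cut (since 2.35:1 is wider than 1.79:1).
Fraction kept = (1.790)/(2.350) ≈ 76.17%, so 23.83% is lost.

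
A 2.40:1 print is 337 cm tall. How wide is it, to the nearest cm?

809 cm

337 × 2.400 = 808.80.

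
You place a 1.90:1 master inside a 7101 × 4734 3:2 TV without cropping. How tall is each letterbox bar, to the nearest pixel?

1.90:1 (1.900) > 3:2 (1.500), so the master fills the width.
The master is 7101 / 1.900 ≈ 3737.37 px tall.
4734 − 3737.37 = 996.63 px of bars (498.32 each).

498 px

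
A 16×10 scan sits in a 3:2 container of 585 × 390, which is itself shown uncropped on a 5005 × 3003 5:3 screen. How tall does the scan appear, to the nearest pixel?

First fit — 16×10 into 585×390 spans the width: 585.00 × 365.62.
Second fit — the 3:2 canvas into 5005×3003 spans the height: 4504.50 × 3003.00 (×7.7000 from 585×390).
The scan scales with it: height 365.62 × 7.7000 ≈ 2815.31.

2815 px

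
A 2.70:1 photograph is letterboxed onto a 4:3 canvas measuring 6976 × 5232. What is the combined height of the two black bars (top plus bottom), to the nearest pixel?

Since 2.700 > 1.333, the photograph is width-limited.
Content height = 6976 / 2.700 ≈ 2583.70 px.
Leftover height: 5232 − 2583.70 = 2648.30 px.

2648 px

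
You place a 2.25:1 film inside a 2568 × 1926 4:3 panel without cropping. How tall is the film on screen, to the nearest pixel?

Since 2.250 > 1.333, the film is width-limited.
That makes the image 1141.33 px tall (2568 / 2.250).

1141 px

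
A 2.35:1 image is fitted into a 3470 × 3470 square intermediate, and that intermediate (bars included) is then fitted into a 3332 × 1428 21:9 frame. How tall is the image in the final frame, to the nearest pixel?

2.35:1 in 3470×3470: fills the width, so the image is 3470.00 × 1476.60.
Second fit — the square canvas into 3332×1428 spans the height: 1428.00 × 1428.00 (×0.4115 from 3470×3470).
So the image's height is 1476.60 × 0.4115 ≈ 607.66.

608 px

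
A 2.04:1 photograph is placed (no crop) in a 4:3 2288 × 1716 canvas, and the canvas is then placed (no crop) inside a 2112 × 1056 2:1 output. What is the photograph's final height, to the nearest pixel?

690 px

Inside the 2288×1716 canvas the photograph is width-limited at 2288.00 × 1121.57.
Second fit — the 4:3 canvas into 2112×1056 spans the height: 1408.00 × 1056.00 (×0.6154 from 2288×1716).
The photograph scales with it: height 1121.57 × 0.6154 ≈ 690.20.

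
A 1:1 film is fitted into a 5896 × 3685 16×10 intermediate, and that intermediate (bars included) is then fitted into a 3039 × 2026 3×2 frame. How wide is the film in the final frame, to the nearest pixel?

1899 px

1:1 in 5896×3685: fills the height, so the film is 3685.00 × 3685.00.
16×10 in 3039×2026: fills the width, so the intermediate becomes 3039.00 × 1899.38 — a scale of ×0.5154.
The film scales with it: width 3685.00 × 0.5154 ≈ 1899.38.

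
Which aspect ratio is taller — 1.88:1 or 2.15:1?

1.88:1

1.88 and 2.15; 2.15 > 1.88. The smaller width-to-height ratio is the taller frame.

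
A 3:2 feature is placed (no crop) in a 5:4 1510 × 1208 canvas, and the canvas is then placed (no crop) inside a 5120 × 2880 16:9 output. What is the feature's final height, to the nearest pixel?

2400 px

First fit — 3:2 into 1510×1208 spans the width: 1510.00 × 1006.67.
The 5:4 canvas is height-limited in 5120×2880, giving 3600.00 × 2880.00; scale factor 2.3841.
The feature scales with it: height 1006.67 × 2.3841 ≈ 2400.00.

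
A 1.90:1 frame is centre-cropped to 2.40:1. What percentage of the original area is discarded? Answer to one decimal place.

20.8%

2.40:1 is wider than 1.90:1, so the crop keeps the full width and trims the height.
Fraction kept = (1.900)/(2.400) ≈ 79.17%, so 20.83% is lost.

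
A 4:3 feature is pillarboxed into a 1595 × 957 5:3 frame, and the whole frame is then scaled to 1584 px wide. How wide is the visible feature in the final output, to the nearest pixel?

At 1595×957 the feature is height-limited, so width = 957 × 4/3 ≈ 1276.00 px.
The frame scales by 1584/1595 = 0.9931; 1276.00 × 0.9931 ≈ 1267.20 px.

1267 px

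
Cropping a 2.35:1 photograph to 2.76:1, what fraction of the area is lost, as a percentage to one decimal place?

The width stays; only height is cut (since 2.76:1 is wider than 2.35:1).
(2.350)/(2.760) ≈ 0.851 of the area survives, leaving 14.86% discarded.

14.9%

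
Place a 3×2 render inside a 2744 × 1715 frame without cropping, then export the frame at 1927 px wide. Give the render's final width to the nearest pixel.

1807 px

At 2744×1715 the render is height-limited, so width = 1715 × 3/2 ≈ 2572.50 px.
The frame scales by 1927/2744 = 0.7023; 2572.50 × 0.7023 ≈ 1806.56 px.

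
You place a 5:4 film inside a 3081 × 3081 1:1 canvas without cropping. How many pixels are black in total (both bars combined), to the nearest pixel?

5:4 (1.250) > 1:1 (1.000), so the film fills the width.
That makes the image 2464.8000 px tall (3081 × 4/5).
3081 − 2464.8000 = 616.2000 px of bars.
Bar area = 616.2000 × 3081 ≈ 1898512 px.

1898512 pixels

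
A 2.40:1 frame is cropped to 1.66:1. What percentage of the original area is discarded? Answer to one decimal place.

The height stays; only width is cut (since 1.66:1 is narrower than 2.40:1).
Area ratio = (1.660)/(2.400) = 69.17%; the remaining 30.83% is cropped out.

30.8%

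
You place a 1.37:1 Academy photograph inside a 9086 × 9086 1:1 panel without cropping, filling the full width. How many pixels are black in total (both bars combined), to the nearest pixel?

Content height = 9086 / 1.370 ≈ 6632.1168 px.
Leftover height: 9086 − 6632.1168 = 2453.8832 px.
That's 2453.8832 × 9086 ≈ 22295983 black pixels.

22295983 pixels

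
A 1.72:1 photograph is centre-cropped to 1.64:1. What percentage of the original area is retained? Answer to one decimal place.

95.3%

The height stays; only width is cut (since 1.64:1 is narrower than 1.72:1).
(1.640)/(1.720) ≈ 0.953 of the area survives.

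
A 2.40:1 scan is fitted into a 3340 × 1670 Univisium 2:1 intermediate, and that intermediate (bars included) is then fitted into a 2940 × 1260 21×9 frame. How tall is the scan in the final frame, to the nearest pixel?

Inside the 3340×1670 canvas the scan is width-limited at 3340.00 × 1391.67.
Second fit — the Univisium 2:1 canvas into 2940×1260 spans the height: 2520.00 × 1260.00 (×0.7545 from 3340×1670).
Applying the same ×0.7545: 1391.67 → 1050.00.

1050 px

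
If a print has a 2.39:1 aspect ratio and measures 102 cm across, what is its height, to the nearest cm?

102 / 2.390 = 42.68.

43 cm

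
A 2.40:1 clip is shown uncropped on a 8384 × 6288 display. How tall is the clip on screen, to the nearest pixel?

2.40:1 (2.400) > 4×3 (1.333), so the clip fills the width.
Content height = 8384 / 2.400 ≈ 3493.33 px.

3493 px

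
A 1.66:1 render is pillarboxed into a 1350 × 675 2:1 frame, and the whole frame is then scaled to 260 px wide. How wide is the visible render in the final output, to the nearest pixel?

In the 1350×675 frame the render fills the height: width = 675 × 1.660 ≈ 1120.50 px.
Scaling 1350 → 260 is ×0.1926, so the width becomes 1120.50 × 0.1926 ≈ 215.80 px.

216 px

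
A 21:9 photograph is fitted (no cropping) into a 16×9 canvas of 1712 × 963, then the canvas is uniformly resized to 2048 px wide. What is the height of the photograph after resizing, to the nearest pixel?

Fitted into 1712×963, the photograph spans the width; its height is 1712 × 9/21 ≈ 733.71 px.
The frame scales by 2048/1712 = 1.1963; 733.71 × 1.1963 ≈ 877.71 px.

878 px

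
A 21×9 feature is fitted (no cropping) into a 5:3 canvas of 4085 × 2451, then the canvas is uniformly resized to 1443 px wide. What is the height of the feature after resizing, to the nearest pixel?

618 px

In the 4085×2451 frame the feature fills the width: height = 4085 × 9/21 ≈ 1750.71 px.
Resizing to 1443 px wide multiplies everything by 0.3532: 1750.71 → 618.43 px.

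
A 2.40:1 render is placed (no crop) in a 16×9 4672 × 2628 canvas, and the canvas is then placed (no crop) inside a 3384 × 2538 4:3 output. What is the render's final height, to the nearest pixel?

1410 px

Inside the 4672×2628 canvas the render is width-limited at 4672.00 × 1946.67.
16×9 in 3384×2538: fills the width, so the intermediate becomes 3384.00 × 1903.50 — a scale of ×0.7243.
Applying the same ×0.7243: 1946.67 → 1410.00.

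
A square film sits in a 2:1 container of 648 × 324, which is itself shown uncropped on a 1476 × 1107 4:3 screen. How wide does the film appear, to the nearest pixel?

Inside the 648×324 canvas the film is height-limited at 324.00 × 324.00.
Second fit — the 2:1 canvas into 1476×1107 spans the width: 1476.00 × 738.00 (×2.2778 from 648×324).
Applying the same ×2.2778: 324.00 → 738.00.

738 px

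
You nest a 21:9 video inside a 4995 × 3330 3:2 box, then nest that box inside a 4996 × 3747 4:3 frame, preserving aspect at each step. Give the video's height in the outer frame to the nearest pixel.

First fit — 21:9 into 4995×3330 spans the width: 4995.00 × 2140.71.
The 3:2 canvas is width-limited in 4996×3747, giving 4996.00 × 3330.67; scale factor 1.0002.
Applying the same ×1.0002: 2140.71 → 2141.14.

2141 px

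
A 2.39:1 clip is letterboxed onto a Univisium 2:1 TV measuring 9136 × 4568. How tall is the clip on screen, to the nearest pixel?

Since 2.390 > 2.000, the clip is width-limited.
The clip is 9136 / 2.390 ≈ 3822.59 px tall.

3823 px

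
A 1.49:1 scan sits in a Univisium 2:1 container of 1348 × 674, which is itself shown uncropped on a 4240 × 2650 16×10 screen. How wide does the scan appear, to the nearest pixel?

3159 px

1.49:1 in 1348×674: fills the height, so the scan is 1004.26 × 674.00.
Univisium 2:1 in 4240×2650: fills the width, so the intermediate becomes 4240.00 × 2120.00 — a scale of ×3.1454.
Applying the same ×3.1454: 1004.26 → 3158.80.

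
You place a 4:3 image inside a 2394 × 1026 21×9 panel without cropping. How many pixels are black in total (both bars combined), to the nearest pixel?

1052676 pixels

4:3 (1.333) < 21×9 (2.333), so the image fills the height.
Content width = 1026 × 4/3 ≈ 1368.0000 px.
Leftover width: 2394 − 1368.0000 = 1026.0000 px.
Bar area = 1026.0000 × 1026 ≈ 1052676 px.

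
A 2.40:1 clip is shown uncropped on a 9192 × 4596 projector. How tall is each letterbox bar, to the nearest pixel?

Since 2.400 > 2.000, the clip is width-limited.
That makes the image 3830.00 px tall (9192 / 2.400).
Black = 4596 − 3830.00 = 766.00 px, or 383.00 per bar.

383 px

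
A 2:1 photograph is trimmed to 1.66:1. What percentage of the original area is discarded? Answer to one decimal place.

17.0%

1.66:1 is narrower than 2:1, so the crop keeps the full height and trims the width.
(1.660)/(2.000) ≈ 0.830 of the area survives, leaving 17.00% discarded.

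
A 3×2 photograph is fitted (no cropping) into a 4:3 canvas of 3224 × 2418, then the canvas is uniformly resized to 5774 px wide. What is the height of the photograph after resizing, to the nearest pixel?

In the 3224×2418 frame the photograph fills the width: height = 3224 × 2/3 ≈ 2149.33 px.
Scaling 3224 → 5774 is ×1.7909, so the height becomes 2149.33 × 1.7909 ≈ 3849.33 px.

3849 px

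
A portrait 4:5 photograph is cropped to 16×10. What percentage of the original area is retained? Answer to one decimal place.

50.0%

Going from portrait 4:5 to 16×10 means cutting height while keeping width.
(0.800)/(1.600) ≈ 0.500 of the area survives.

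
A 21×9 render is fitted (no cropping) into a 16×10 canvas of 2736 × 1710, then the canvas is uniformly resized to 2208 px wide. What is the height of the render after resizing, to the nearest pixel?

Fitted into 2736×1710, the render spans the width; its height is 2736 × 9/21 ≈ 1172.57 px.
Scaling 2736 → 2208 is ×0.8070, so the height becomes 1172.57 × 0.8070 ≈ 946.29 px.

946 px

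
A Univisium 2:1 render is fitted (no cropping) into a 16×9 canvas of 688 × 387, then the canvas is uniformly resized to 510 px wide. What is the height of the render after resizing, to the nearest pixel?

255 px

At 688×387 the render is width-limited, so height = 688 × 1/2 ≈ 344.00 px.
The frame scales by 510/688 = 0.7413; 344.00 × 0.7413 ≈ 255.00 px.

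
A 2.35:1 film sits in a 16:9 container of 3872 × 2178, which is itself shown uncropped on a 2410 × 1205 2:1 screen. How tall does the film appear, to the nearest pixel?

912 px

2.35:1 in 3872×2178: fills the width, so the film is 3872.00 × 1647.66.
Second fit — the 16:9 canvas into 2410×1205 spans the height: 2142.22 × 1205.00 (×0.5533 from 3872×2178).
So the film's height is 1647.66 × 0.5533 ≈ 911.58.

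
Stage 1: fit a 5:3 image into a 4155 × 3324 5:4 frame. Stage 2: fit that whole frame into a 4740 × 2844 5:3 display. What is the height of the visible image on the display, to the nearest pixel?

5:3 in 4155×3324: fills the width, so the image is 4155.00 × 2493.00.
Second fit — the 5:4 canvas into 4740×2844 spans the height: 3555.00 × 2844.00 (×0.8556 from 4155×3324).
The image scales with it: height 2493.00 × 0.8556 ≈ 2133.00.

2133 px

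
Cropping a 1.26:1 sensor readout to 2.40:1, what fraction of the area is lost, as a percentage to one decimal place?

Going from 1.26:1 to 2.40:1 means cutting height while keeping width.
Fraction kept = (1.260)/(2.400) ≈ 52.50%, so 47.50% is lost.

47.5%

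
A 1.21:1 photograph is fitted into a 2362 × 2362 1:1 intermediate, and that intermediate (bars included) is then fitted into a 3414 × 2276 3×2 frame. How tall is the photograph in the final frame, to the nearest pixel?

1881 px

1.21:1 in 2362×2362: fills the width, so the photograph is 2362.00 × 1952.07.
Second fit — the 1:1 canvas into 3414×2276 spans the height: 2276.00 × 2276.00 (×0.9636 from 2362×2362).
The photograph scales with it: height 1952.07 × 0.9636 ≈ 1880.99.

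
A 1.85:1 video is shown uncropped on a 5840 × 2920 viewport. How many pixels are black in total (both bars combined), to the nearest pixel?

1278960 pixels

Since 1.850 < 2.000, the video is height-limited.
That makes the image 5402.0000 px wide (2920 × 1.850).
5840 − 5402.0000 = 438.0000 px of bars.
Across the 2920-px span: 438.0000 × 2920 ≈ 1278960 px.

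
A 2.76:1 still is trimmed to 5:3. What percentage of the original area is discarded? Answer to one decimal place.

Going from 2.76:1 to 5:3 means cutting width while keeping height.
Area ratio = (1.667)/(2.760) = 60.39%; the remaining 39.61% is cropped out.

39.6%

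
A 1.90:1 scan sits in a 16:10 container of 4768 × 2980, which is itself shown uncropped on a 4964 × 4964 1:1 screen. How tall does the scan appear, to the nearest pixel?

2613 px

1.90:1 in 4768×2980: fills the width, so the scan is 4768.00 × 2509.47.
The 16:10 canvas is width-limited in 4964×4964, giving 4964.00 × 3102.50; scale factor 1.0411.
Applying the same ×1.0411: 2509.47 → 2612.63.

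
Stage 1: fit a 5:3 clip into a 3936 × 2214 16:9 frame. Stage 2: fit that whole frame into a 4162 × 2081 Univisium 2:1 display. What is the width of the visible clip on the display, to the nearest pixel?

3468 px

Inside the 3936×2214 canvas the clip is height-limited at 3690.00 × 2214.00.
The 16:9 canvas is height-limited in 4162×2081, giving 3699.56 × 2081.00; scale factor 0.9399.
The clip scales with it: width 3690.00 × 0.9399 ≈ 3468.33.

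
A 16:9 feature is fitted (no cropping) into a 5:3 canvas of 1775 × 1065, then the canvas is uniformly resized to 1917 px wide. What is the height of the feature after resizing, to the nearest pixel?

1078 px

At 1775×1065 the feature is width-limited, so height = 1775 × 9/16 ≈ 998.44 px.
The frame scales by 1917/1775 = 1.0800; 998.44 × 1.0800 ≈ 1078.31 px.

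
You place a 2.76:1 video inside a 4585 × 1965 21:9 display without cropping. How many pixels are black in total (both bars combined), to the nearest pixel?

Since 2.760 > 2.333, the video is width-limited.
The video is 4585 / 2.760 ≈ 1661.2319 px tall.
1965 − 1661.2319 = 303.7681 px of bars.
That's 303.7681 × 4585 ≈ 1392777 black pixels.

1392777 pixels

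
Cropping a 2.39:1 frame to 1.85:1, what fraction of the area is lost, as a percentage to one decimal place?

Going from 2.39:1 to 1.85:1 means cutting width while keeping height.
(1.850)/(2.390) ≈ 0.774 of the area survives, leaving 22.59% discarded.

22.6%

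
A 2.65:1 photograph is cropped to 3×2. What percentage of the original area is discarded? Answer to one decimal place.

3×2 is narrower than 2.65:1, so the crop keeps the full height and trims the width.
Fraction kept = (1.500)/(2.650) ≈ 56.60%, so 43.40% is lost.

43.4%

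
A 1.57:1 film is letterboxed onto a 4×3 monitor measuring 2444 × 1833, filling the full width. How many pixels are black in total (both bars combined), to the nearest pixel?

675307 pixels

That makes the image 1556.6879 px tall (2444 / 1.570).
Black = 1833 − 1556.6879 = 276.3121 px.
Bar area = 276.3121 × 2444 ≈ 675307 px.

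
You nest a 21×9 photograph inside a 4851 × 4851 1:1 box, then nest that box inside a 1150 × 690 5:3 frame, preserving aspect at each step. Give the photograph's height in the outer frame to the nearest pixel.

296 px

21×9 in 4851×4851: fills the width, so the photograph is 4851.00 × 2079.00.
1:1 in 1150×690: fills the height, so the intermediate becomes 690.00 × 690.00 — a scale of ×0.1422.
Applying the same ×0.1422: 2079.00 → 295.71.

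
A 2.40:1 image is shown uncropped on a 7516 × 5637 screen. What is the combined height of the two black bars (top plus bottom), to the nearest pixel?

2.40:1 is wider than 4×3, so it spans the full width.
That makes the image 3131.67 px tall (7516 / 2.400).
Leftover height: 5637 − 3131.67 = 2505.33 px.

2505 px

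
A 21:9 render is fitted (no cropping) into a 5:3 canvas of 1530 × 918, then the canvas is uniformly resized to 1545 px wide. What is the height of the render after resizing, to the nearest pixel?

662 px

In the 1530×918 frame the render fills the width: height = 1530 × 9/21 ≈ 655.71 px.
Scaling 1530 → 1545 is ×1.0098, so the height becomes 655.71 × 1.0098 ≈ 662.14 px.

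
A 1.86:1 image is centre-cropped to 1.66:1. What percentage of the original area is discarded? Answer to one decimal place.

The height stays; only width is cut (since 1.66:1 is narrower than 1.86:1).
(1.660)/(1.860) ≈ 0.892 of the area survives, leaving 10.75% discarded.

10.8%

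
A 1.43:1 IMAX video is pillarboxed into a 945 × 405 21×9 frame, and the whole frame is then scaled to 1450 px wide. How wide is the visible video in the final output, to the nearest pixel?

At 945×405 the video is height-limited, so width = 405 × 1.430 ≈ 579.15 px.
Scaling 945 → 1450 is ×1.5344, so the width becomes 579.15 × 1.5344 ≈ 888.64 px.

889 px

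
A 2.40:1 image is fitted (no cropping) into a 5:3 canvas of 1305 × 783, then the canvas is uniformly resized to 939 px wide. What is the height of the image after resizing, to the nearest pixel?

Fitted into 1305×783, the image spans the width; its height is 1305 / 2.400 ≈ 543.75 px.
Resizing to 939 px wide multiplies everything by 0.7195: 543.75 → 391.25 px.

391 px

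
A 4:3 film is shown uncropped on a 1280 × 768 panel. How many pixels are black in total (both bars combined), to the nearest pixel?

Since 1.333 < 1.667, the film is height-limited.
That makes the image 1024.0000 px wide (768 × 4/3).
Leftover width: 1280 − 1024.0000 = 256.0000 px.
Across the 768-px span: 256.0000 × 768 ≈ 196608 px.

196608 pixels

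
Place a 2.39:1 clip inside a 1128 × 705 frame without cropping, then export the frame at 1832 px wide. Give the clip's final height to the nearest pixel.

Fitted into 1128×705, the clip spans the width; its height is 1128 / 2.390 ≈ 471.97 px.
Resizing to 1832 px wide multiplies everything by 1.6241: 471.97 → 766.53 px.

767 px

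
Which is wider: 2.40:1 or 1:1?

2.40:1

2.4 and 1; 2.4 > 1.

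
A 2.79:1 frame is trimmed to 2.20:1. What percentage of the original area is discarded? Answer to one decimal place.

21.1%

The height stays; only width is cut (since 2.20:1 is narrower than 2.79:1).
Area ratio = (2.200)/(2.790) = 78.85%; the remaining 21.15% is cropped out.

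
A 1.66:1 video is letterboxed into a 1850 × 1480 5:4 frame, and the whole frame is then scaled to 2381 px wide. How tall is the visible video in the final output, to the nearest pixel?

Fitted into 1850×1480, the video spans the width; its height is 1850 / 1.660 ≈ 1114.46 px.
The frame scales by 2381/1850 = 1.2870; 1114.46 × 1.2870 ≈ 1434.34 px.

1434 px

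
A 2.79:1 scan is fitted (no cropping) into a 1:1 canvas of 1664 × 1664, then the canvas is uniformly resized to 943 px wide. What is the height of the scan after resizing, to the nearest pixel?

338 px

In the 1664×1664 frame the scan fills the width: height = 1664 / 2.790 ≈ 596.42 px.
Resizing to 943 px wide multiplies everything by 0.5667: 596.42 → 337.99 px.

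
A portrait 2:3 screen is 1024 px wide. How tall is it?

1024 / 2 × 3 = 1536.

1536 px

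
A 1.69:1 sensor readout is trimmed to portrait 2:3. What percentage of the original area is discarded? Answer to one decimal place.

60.6%

Going from 1.69:1 to portrait 2:3 means cutting width while keeping height.
Area ratio = (0.667)/(1.690) = 39.45%; the remaining 60.55% is cropped out.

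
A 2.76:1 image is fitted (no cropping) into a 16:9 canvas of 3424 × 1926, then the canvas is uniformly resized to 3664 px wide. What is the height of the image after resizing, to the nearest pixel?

1328 px

At 3424×1926 the image is width-limited, so height = 3424 / 2.760 ≈ 1240.58 px.
The frame scales by 3664/3424 = 1.0701; 1240.58 × 1.0701 ≈ 1327.54 px.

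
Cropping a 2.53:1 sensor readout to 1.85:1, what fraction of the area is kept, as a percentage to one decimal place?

73.1%

1.85:1 is narrower than 2.53:1, so the crop keeps the full height and trims the width.
Area ratio = (1.850)/(2.530) = 73.12% retained.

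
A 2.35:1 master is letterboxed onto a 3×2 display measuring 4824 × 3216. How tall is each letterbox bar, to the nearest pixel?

582 px

2.35:1 (2.350) > 3×2 (1.500), so the master fills the width.
That makes the image 2052.77 px tall (4824 / 2.350).
Black = 3216 − 2052.77 = 1163.23 px, or 581.62 per bar.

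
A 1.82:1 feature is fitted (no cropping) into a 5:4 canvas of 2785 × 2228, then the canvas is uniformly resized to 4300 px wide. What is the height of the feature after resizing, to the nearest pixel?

Fitted into 2785×2228, the feature spans the width; its height is 2785 / 1.820 ≈ 1530.22 px.
Scaling 2785 → 4300 is ×1.5440, so the height becomes 1530.22 × 1.5440 ≈ 2362.64 px.

2363 px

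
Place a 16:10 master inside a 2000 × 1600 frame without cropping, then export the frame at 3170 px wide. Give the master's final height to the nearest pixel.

1981 px

In the 2000×1600 frame the master fills the width: height = 2000 × 10/16 ≈ 1250.00 px.
Resizing to 3170 px wide multiplies everything by 1.5850: 1250.00 → 1981.25 px.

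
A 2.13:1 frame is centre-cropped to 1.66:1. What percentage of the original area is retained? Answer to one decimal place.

1.66:1 is narrower than 2.13:1, so the crop keeps the full height and trims the width.
Area ratio = (1.660)/(2.130) = 77.93% retained.

77.9%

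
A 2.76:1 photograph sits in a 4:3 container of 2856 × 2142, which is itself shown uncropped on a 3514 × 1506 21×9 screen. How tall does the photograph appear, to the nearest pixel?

728 px

2.76:1 in 2856×2142: fills the width, so the photograph is 2856.00 × 1034.78.
The 4:3 canvas is height-limited in 3514×1506, giving 2008.00 × 1506.00; scale factor 0.7031.
Applying the same ×0.7031: 1034.78 → 727.54.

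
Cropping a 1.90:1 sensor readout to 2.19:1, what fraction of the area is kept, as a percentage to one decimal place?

86.8%

Going from 1.90:1 to 2.19:1 means cutting height while keeping width.
Area ratio = (1.900)/(2.190) = 86.76% retained.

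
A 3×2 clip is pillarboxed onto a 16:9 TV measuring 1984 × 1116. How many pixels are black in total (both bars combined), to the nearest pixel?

3×2 is narrower than 16:9, so it spans the full height.
That makes the image 1674.0000 px wide (1116 × 3/2).
Black = 1984 − 1674.0000 = 310.0000 px.
Bar area = 310.0000 × 1116 ≈ 345960 px.

345960 pixels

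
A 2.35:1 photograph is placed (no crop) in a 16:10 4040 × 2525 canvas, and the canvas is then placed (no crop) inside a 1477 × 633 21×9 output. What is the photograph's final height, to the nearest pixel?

2.35:1 in 4040×2525: fills the width, so the photograph is 4040.00 × 1719.15.
16:10 in 1477×633: fills the height, so the intermediate becomes 1012.80 × 633.00 — a scale of ×0.2507.
Applying the same ×0.2507: 1719.15 → 430.98.

431 px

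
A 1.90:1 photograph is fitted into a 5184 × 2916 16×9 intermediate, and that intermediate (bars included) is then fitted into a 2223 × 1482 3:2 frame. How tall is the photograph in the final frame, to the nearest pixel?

Inside the 5184×2916 canvas the photograph is width-limited at 5184.00 × 2728.42.
Second fit — the 16×9 canvas into 2223×1482 spans the width: 2223.00 × 1250.44 (×0.4288 from 5184×2916).
The photograph scales with it: height 2728.42 × 0.4288 ≈ 1170.00.

1170 px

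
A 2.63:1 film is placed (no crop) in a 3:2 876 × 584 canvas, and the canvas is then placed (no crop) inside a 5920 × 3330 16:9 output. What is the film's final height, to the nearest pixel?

1899 px

2.63:1 in 876×584: fills the width, so the film is 876.00 × 333.08.
Second fit — the 3:2 canvas into 5920×3330 spans the height: 4995.00 × 3330.00 (×5.7021 from 876×584).
The film scales with it: height 333.08 × 5.7021 ≈ 1899.24.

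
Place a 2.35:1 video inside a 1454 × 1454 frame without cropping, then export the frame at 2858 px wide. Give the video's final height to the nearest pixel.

1216 px

In the 1454×1454 frame the video fills the width: height = 1454 / 2.350 ≈ 618.72 px.
Resizing to 2858 px wide multiplies everything by 1.9656: 618.72 → 1216.17 px.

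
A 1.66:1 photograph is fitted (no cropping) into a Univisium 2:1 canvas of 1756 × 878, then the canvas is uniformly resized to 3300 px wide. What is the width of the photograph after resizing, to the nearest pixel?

At 1756×878 the photograph is height-limited, so width = 878 × 1.660 ≈ 1457.48 px.
The frame scales by 3300/1756 = 1.8793; 1457.48 × 1.8793 ≈ 2739.00 px.

2739 px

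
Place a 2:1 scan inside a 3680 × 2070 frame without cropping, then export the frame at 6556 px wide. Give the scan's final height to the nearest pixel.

In the 3680×2070 frame the scan fills the width: height = 3680 × 1/2 ≈ 1840.00 px.
The frame scales by 6556/3680 = 1.7815; 1840.00 × 1.7815 ≈ 3278.00 px.

3278 px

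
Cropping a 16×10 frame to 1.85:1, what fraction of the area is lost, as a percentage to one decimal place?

13.5%

1.85:1 is wider than 16×10, so the crop keeps the full width and trims the height.
Area ratio = (1.600)/(1.850) = 86.49%; the remaining 13.51% is cropped out.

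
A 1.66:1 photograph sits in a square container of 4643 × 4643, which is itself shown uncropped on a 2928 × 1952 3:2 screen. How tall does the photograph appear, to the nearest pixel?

1176 px

First fit — 1.66:1 into 4643×4643 spans the width: 4643.00 × 2796.99.
The square canvas is height-limited in 2928×1952, giving 1952.00 × 1952.00; scale factor 0.4204.
So the photograph's height is 2796.99 × 0.4204 ≈ 1175.90.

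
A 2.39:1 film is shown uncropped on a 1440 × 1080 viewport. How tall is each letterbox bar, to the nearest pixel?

239 px

Since 2.390 > 1.333, the film is width-limited.
Content height = 1440 / 2.390 ≈ 602.51 px.
Black = 1080 − 602.51 = 477.49 px, or 238.74 per bar.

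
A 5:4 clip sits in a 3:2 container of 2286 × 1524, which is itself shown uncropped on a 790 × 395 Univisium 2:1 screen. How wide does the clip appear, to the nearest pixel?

494 px

Inside the 2286×1524 canvas the clip is height-limited at 1905.00 × 1524.00.
3:2 in 790×395: fills the height, so the intermediate becomes 592.50 × 395.00 — a scale of ×0.2592.
Applying the same ×0.2592: 1905.00 → 493.75.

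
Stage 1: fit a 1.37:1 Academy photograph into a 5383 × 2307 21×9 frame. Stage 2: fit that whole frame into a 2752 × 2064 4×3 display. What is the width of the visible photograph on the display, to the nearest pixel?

First fit — 1.37:1 Academy into 5383×2307 spans the height: 3160.59 × 2307.00.
Second fit — the 21×9 canvas into 2752×2064 spans the width: 2752.00 × 1179.43 (×0.5112 from 5383×2307).
The photograph scales with it: width 3160.59 × 0.5112 ≈ 1615.82.

1616 px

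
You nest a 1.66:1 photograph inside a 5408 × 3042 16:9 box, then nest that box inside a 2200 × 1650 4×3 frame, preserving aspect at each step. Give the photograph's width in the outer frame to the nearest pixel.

2054 px

First fit — 1.66:1 into 5408×3042 spans the height: 5049.72 × 3042.00.
The 16:9 canvas is width-limited in 2200×1650, giving 2200.00 × 1237.50; scale factor 0.4068.
The photograph scales with it: width 5049.72 × 0.4068 ≈ 2054.25.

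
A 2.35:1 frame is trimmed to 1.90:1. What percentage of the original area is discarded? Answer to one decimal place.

19.1%

The height stays; only width is cut (since 1.90:1 is narrower than 2.35:1).
Area ratio = (1.900)/(2.350) = 80.85%; the remaining 19.15% is cropped out.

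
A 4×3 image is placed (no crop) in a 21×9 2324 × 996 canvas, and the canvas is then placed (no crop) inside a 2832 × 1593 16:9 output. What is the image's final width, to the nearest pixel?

1618 px

First fit — 4×3 into 2324×996 spans the height: 1328.00 × 996.00.
The 21×9 canvas is width-limited in 2832×1593, giving 2832.00 × 1213.71; scale factor 1.2186.
The image scales with it: width 1328.00 × 1.2186 ≈ 1618.29.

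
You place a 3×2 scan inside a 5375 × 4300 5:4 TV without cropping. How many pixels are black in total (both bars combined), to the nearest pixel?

3852083 pixels

3×2 is wider than 5:4, so it spans the full width.
That makes the image 3583.3333 px tall (5375 × 2/3).
Leftover height: 4300 − 3583.3333 = 716.6667 px.
Bar area = 716.6667 × 5375 ≈ 3852083 px.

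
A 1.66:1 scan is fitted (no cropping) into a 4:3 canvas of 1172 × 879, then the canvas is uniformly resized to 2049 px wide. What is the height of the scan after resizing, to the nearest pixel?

In the 1172×879 frame the scan fills the width: height = 1172 / 1.660 ≈ 706.02 px.
The frame scales by 2049/1172 = 1.7483; 706.02 × 1.7483 ≈ 1234.34 px.

1234 px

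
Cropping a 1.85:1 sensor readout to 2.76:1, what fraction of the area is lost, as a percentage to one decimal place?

2.76:1 is wider than 1.85:1, so the crop keeps the full width and trims the height.
(1.850)/(2.760) ≈ 0.670 of the area survives, leaving 32.97% discarded.

33.0%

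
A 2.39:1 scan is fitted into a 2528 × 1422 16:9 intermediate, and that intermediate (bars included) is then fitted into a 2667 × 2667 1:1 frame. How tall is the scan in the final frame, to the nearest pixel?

1116 px

First fit — 2.39:1 into 2528×1422 spans the width: 2528.00 × 1057.74.
Second fit — the 16:9 canvas into 2667×2667 spans the width: 2667.00 × 1500.19 (×1.0550 from 2528×1422).
The scan scales with it: height 1057.74 × 1.0550 ≈ 1115.90.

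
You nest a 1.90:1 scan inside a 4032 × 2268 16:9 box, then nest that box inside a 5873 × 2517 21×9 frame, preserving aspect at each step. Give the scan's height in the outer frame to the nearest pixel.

2355 px

First fit — 1.90:1 into 4032×2268 spans the width: 4032.00 × 2122.11.
The 16:9 canvas is height-limited in 5873×2517, giving 4474.67 × 2517.00; scale factor 1.1098.
So the scan's height is 2122.11 × 1.1098 ≈ 2355.09.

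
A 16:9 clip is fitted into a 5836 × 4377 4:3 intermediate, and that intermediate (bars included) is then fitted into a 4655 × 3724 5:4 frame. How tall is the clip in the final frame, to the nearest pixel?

2618 px

16:9 in 5836×4377: fills the width, so the clip is 5836.00 × 3282.75.
The 4:3 canvas is width-limited in 4655×3724, giving 4655.00 × 3491.25; scale factor 0.7976.
Applying the same ×0.7976: 3282.75 → 2618.44.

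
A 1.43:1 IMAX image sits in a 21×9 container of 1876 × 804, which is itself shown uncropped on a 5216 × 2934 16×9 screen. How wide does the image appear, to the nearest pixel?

First fit — 1.43:1 IMAX into 1876×804 spans the height: 1149.72 × 804.00.
Second fit — the 21×9 canvas into 5216×2934 spans the width: 5216.00 × 2235.43 (×2.7804 from 1876×804).
The image scales with it: width 1149.72 × 2.7804 ≈ 3196.66.

3197 px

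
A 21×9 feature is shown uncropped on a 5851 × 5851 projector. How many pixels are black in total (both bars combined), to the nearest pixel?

19562401 pixels

Since 2.333 > 1.000, the feature is width-limited.
Content height = 5851 × 9/21 ≈ 2507.5714 px.
5851 − 2507.5714 = 3343.4286 px of bars.
That's 3343.4286 × 5851 ≈ 19562401 black pixels.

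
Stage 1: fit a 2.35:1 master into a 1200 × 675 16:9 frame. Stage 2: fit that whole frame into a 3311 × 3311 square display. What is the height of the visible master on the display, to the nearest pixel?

1409 px

First fit — 2.35:1 into 1200×675 spans the width: 1200.00 × 510.64.
Second fit — the 16:9 canvas into 3311×3311 spans the width: 3311.00 × 1862.44 (×2.7592 from 1200×675).
So the master's height is 510.64 × 2.7592 ≈ 1408.94.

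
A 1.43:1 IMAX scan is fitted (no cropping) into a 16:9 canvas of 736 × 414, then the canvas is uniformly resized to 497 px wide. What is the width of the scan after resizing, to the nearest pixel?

400 px

Fitted into 736×414, the scan spans the height; its width is 414 × 1.430 ≈ 592.02 px.
Scaling 736 → 497 is ×0.6753, so the width becomes 592.02 × 0.6753 ≈ 399.77 px.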